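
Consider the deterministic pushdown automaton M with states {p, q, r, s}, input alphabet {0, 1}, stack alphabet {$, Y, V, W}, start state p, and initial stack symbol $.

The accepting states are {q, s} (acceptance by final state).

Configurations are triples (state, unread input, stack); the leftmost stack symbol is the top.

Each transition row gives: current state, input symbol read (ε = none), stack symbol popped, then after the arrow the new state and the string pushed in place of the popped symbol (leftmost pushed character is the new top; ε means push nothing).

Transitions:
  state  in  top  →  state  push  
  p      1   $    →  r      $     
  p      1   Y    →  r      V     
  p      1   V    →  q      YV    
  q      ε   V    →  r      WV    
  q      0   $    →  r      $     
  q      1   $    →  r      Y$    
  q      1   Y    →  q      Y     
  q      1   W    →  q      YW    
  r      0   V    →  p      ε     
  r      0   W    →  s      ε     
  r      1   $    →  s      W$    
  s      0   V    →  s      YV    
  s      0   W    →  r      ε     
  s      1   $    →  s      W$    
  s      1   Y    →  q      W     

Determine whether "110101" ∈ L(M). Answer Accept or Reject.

Accept

(p, 110101, $)
  read 1, top $: go to r, push $ → (r, 10101, $)
  read 1, top $: go to s, push W$ → (s, 0101, W$)
  read 0, top W: go to r, push ε → (r, 101, $)
  read 1, top $: go to s, push W$ → (s, 01, W$)
  read 0, top W: go to r, push ε → (r, 1, $)
  read 1, top $: go to s, push W$ → (s, ε, W$)
All input consumed; state s ∈ F.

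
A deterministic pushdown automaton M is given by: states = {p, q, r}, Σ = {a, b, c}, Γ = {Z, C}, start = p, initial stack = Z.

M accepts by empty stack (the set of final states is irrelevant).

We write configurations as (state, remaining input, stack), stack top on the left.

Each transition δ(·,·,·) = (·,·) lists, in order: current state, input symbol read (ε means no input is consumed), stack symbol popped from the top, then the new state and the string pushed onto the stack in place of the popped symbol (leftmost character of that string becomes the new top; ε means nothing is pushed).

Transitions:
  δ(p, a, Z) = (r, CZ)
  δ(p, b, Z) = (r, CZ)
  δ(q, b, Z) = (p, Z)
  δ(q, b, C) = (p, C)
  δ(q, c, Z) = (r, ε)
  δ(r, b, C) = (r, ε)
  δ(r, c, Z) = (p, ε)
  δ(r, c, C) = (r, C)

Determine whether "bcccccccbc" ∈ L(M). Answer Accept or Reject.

Accept

(p, bcccccccbc, Z) ⊢ (r, cccccccbc, CZ) ⊢ (r, ccccccbc, CZ) ⊢ (r, cccccbc, CZ) ⊢ (r, ccccbc, CZ) ⊢ (r, cccbc, CZ) ⊢ (r, ccbc, CZ) ⊢ (r, cbc, CZ) ⊢ (r, bc, CZ) ⊢ (r, c, Z) ⊢ (p, ε, ε)
All input consumed and the stack is empty.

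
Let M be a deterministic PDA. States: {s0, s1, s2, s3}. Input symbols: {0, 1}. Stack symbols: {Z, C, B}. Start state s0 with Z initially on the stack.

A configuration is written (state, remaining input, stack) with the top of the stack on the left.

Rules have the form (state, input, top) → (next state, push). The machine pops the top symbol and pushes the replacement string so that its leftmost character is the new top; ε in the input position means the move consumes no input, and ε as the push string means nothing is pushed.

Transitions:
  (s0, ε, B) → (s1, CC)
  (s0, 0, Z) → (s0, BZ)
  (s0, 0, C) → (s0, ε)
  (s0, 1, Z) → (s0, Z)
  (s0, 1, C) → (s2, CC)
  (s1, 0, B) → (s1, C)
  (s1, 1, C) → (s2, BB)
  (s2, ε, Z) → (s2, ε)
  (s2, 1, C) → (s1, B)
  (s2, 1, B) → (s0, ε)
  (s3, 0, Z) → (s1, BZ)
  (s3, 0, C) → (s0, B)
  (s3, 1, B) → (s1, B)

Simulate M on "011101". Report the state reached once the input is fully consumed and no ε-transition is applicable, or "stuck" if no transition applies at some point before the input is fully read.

(s0, 011101, Z)
  read 0, top Z: go to s0, push BZ → (s0, 11101, BZ)
  ε-move, top B: go to s1, push CC → (s1, 11101, CCZ)
  read 1, top C: go to s2, push BB → (s2, 1101, BBCZ)
  read 1, top B: go to s0, push ε → (s0, 101, BCZ)
  ε-move, top B: go to s1, push CC → (s1, 101, CCCZ)
  read 1, top C: go to s2, push BB → (s2, 01, BBCCZ)
No transition for (s2, 0, top B); M blocks with input 01 remaining.

stuck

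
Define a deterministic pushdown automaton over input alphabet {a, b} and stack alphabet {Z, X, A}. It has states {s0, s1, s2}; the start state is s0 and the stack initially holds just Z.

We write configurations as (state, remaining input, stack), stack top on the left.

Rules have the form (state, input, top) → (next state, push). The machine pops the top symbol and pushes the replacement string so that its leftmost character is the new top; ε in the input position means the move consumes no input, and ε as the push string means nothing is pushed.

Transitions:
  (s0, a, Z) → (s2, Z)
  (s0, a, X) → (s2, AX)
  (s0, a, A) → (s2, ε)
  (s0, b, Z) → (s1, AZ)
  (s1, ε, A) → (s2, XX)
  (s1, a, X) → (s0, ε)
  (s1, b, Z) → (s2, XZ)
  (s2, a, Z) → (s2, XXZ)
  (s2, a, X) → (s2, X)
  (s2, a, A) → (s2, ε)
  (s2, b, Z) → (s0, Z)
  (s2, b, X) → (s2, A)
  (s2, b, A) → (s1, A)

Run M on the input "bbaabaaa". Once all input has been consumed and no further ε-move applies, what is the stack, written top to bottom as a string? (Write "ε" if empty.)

XXZ

(s0, bbaabaaa, Z)
  read b, top Z: go to s1, push AZ → (s1, baabaaa, AZ)
  ε-move, top A: go to s2, push XX → (s2, baabaaa, XXZ)
  read b, top X: go to s2, push A → (s2, aabaaa, AXZ)
  read a, top A: go to s2, push ε → (s2, abaaa, XZ)
  read a, top X: go to s2, push X → (s2, baaa, XZ)
  read b, top X: go to s2, push A → (s2, aaa, AZ)
  read a, top A: go to s2, push ε → (s2, aa, Z)
  read a, top Z: go to s2, push XXZ → (s2, a, XXZ)
  read a, top X: go to s2, push X → (s2, ε, XXZ)
All input consumed in state s2 with stack XXZ.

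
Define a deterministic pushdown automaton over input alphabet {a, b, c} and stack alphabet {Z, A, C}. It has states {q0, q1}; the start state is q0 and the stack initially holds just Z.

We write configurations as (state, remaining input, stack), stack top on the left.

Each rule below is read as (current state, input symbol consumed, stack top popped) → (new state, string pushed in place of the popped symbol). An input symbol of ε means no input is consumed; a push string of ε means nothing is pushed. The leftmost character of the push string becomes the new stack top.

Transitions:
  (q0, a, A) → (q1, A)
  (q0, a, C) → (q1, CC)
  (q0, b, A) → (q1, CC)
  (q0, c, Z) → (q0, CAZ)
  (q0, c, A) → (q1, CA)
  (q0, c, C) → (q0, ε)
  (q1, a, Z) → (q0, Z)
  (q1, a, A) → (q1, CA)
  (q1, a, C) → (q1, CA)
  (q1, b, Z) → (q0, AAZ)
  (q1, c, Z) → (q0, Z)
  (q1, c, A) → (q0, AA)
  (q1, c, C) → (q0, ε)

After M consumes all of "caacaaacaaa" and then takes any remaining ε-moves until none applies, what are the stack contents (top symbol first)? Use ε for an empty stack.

(q0, caacaaacaaa, Z)
  read c, top Z: go to q0, push CAZ → (q0, aacaaacaaa, CAZ)
  read a, top C: go to q1, push CC → (q1, acaaacaaa, CCAZ)
  read a, top C: go to q1, push CA → (q1, caaacaaa, CACAZ)
  read c, top C: go to q0, push ε → (q0, aaacaaa, ACAZ)
  read a, top A: go to q1, push A → (q1, aacaaa, ACAZ)
  read a, top A: go to q1, push CA → (q1, acaaa, CACAZ)
  read a, top C: go to q1, push CA → (q1, caaa, CAACAZ)
  read c, top C: go to q0, push ε → (q0, aaa, AACAZ)
  read a, top A: go to q1, push A → (q1, aa, AACAZ)
  read a, top A: go to q1, push CA → (q1, a, CAACAZ)
  read a, top C: go to q1, push CA → (q1, ε, CAAACAZ)
All input consumed in state q1 with stack CAAACAZ.

CAAACAZ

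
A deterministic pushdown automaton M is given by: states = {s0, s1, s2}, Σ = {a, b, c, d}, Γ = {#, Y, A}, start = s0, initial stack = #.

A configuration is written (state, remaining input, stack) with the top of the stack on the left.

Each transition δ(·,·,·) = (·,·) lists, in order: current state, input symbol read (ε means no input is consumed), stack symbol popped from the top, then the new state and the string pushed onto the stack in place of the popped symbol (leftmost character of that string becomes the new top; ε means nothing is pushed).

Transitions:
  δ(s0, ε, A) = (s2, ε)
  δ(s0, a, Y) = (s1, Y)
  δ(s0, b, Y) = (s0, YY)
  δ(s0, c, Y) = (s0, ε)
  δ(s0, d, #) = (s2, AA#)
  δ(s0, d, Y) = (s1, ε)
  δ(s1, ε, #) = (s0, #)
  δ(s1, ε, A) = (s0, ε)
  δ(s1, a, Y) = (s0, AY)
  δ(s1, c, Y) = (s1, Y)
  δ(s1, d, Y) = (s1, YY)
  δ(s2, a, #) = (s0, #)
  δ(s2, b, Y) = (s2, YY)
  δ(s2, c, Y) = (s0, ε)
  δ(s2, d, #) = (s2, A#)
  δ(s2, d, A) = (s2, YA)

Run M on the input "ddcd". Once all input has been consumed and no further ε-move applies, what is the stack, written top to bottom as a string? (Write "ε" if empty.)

YA#

(s0, ddcd, #)
  read d, top #: go to s2, push AA# → (s2, dcd, AA#)
  read d, top A: go to s2, push YA → (s2, cd, YAA#)
  read c, top Y: go to s0, push ε → (s0, d, AA#)
  ε-move, top A: go to s2, push ε → (s2, d, A#)
  read d, top A: go to s2, push YA → (s2, ε, YA#)
All input consumed in state s2 with stack YA#.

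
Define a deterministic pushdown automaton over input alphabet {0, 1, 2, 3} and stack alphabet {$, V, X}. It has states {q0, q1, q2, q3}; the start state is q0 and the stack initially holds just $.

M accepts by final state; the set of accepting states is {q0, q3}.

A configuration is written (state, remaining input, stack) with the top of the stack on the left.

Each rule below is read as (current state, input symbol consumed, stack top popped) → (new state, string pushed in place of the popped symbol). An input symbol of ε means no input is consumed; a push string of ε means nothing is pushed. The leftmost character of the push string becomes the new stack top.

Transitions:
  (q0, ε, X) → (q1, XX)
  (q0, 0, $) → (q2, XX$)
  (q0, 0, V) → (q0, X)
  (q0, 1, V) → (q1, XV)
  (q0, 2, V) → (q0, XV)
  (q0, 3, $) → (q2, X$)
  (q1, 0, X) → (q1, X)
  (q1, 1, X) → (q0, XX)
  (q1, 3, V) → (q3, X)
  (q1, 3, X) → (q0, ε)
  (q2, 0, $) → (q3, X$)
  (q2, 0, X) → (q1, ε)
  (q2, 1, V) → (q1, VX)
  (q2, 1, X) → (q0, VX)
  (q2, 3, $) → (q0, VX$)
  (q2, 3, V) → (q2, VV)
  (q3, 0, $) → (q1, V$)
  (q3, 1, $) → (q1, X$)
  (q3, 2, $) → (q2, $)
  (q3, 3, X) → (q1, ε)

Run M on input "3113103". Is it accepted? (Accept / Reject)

Accept

(q0, 3113103, $)
  read 3, top $: go to q2, push X$ → (q2, 113103, X$)
  read 1, top X: go to q0, push VX → (q0, 13103, VX$)
  read 1, top V: go to q1, push XV → (q1, 3103, XVX$)
  read 3, top X: go to q0, push ε → (q0, 103, VX$)
  read 1, top V: go to q1, push XV → (q1, 03, XVX$)
  read 0, top X: go to q1, push X → (q1, 3, XVX$)
  read 3, top X: go to q0, push ε → (q0, ε, VX$)
All input consumed; state q0 ∈ F.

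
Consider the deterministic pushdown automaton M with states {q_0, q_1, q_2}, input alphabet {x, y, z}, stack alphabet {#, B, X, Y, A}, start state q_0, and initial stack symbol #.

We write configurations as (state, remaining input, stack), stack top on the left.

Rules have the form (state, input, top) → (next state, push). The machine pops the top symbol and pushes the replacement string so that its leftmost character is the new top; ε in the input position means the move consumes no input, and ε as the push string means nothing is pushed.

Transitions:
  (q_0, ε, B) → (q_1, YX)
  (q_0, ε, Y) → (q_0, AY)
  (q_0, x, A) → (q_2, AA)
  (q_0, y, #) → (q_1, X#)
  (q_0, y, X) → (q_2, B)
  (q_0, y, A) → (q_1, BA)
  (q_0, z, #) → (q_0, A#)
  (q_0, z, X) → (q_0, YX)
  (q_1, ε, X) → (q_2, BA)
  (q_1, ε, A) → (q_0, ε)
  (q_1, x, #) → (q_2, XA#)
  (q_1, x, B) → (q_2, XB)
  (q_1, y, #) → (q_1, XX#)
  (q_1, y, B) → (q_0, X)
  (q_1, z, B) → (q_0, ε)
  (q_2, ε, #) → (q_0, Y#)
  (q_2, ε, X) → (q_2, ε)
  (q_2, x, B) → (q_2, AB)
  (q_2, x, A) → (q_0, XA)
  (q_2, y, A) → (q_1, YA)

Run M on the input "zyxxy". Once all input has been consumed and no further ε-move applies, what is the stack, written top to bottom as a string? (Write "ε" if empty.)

YABA#

(q_0, zyxxy, #)
  read z, top #: go to q_0, push A# → (q_0, yxxy, A#)
  read y, top A: go to q_1, push BA → (q_1, xxy, BA#)
  read x, top B: go to q_2, push XB → (q_2, xy, XBA#)
  ε-move, top X: go to q_2, push ε → (q_2, xy, BA#)
  read x, top B: go to q_2, push AB → (q_2, y, ABA#)
  read y, top A: go to q_1, push YA → (q_1, ε, YABA#)
All input consumed in state q_1 with stack YABA#.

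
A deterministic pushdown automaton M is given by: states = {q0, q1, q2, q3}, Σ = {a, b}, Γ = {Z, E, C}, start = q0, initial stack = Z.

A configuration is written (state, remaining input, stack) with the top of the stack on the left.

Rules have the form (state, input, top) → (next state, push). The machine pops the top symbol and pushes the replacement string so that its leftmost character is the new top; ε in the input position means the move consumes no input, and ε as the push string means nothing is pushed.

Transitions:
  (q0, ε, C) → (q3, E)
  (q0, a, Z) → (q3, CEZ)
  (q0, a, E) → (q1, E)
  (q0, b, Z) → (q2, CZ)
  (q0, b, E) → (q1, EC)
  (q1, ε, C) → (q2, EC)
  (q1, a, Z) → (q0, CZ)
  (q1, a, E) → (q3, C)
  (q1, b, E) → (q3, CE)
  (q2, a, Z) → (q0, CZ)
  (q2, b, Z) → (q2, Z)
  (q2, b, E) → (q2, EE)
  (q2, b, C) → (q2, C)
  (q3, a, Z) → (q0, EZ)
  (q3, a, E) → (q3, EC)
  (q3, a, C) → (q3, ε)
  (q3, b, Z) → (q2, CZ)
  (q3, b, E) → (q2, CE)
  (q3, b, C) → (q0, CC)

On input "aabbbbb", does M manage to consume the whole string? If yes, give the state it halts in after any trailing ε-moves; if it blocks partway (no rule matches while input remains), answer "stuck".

(q0, aabbbbb, Z)
  read a, top Z: go to q3, push CEZ → (q3, abbbbb, CEZ)
  read a, top C: go to q3, push ε → (q3, bbbbb, EZ)
  read b, top E: go to q2, push CE → (q2, bbbb, CEZ)
  read b, top C: go to q2, push C → (q2, bbb, CEZ)
  read b, top C: go to q2, push C → (q2, bb, CEZ)
  read b, top C: go to q2, push C → (q2, b, CEZ)
  read b, top C: go to q2, push C → (q2, ε, CEZ)
All input consumed; M is in state q2.

q2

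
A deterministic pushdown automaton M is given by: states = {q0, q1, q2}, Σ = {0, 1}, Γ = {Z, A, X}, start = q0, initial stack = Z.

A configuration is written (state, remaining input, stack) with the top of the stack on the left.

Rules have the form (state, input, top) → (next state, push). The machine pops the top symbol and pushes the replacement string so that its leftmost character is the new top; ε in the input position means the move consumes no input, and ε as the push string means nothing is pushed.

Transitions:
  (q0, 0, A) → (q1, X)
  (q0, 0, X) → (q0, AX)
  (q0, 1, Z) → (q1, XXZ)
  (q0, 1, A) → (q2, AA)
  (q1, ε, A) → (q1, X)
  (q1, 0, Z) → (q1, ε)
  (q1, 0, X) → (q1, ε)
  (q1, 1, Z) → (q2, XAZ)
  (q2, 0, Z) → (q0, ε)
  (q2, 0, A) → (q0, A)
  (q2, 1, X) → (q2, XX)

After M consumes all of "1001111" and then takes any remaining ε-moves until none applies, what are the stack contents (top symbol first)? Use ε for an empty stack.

XXXXAZ

(q0, 1001111, Z)
  read 1, top Z: go to q1, push XXZ → (q1, 001111, XXZ)
  read 0, top X: go to q1, push ε → (q1, 01111, XZ)
  read 0, top X: go to q1, push ε → (q1, 1111, Z)
  read 1, top Z: go to q2, push XAZ → (q2, 111, XAZ)
  read 1, top X: go to q2, push XX → (q2, 11, XXAZ)
  read 1, top X: go to q2, push XX → (q2, 1, XXXAZ)
  read 1, top X: go to q2, push XX → (q2, ε, XXXXAZ)
All input consumed in state q2 with stack XXXXAZ.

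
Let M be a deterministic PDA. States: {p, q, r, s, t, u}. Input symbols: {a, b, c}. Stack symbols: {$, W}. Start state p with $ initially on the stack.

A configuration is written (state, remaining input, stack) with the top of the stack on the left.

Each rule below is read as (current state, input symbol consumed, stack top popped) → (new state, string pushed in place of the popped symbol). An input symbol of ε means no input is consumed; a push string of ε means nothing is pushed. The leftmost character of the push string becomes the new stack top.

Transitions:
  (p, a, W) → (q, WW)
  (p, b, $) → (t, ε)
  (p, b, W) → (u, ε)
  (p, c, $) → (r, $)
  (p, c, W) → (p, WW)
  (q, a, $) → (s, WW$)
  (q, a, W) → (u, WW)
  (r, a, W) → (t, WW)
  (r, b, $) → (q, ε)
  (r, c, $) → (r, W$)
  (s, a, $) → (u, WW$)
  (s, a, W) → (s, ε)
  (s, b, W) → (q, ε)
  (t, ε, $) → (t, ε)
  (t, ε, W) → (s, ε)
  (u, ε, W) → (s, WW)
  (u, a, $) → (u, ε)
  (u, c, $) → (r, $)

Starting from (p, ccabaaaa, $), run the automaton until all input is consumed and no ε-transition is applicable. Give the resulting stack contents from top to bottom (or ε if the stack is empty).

(p, ccabaaaa, $) ⊢ (r, cabaaaa, $) ⊢ (r, abaaaa, W$) ⊢ (t, baaaa, WW$) ⊢ (s, baaaa, W$) ⊢ (q, aaaa, $) ⊢ (s, aaa, WW$) ⊢ (s, aa, W$) ⊢ (s, a, $) ⊢ (u, ε, WW$) ⊢ (s, ε, WWW$)
All input consumed in state s with stack WWW$.

WWW$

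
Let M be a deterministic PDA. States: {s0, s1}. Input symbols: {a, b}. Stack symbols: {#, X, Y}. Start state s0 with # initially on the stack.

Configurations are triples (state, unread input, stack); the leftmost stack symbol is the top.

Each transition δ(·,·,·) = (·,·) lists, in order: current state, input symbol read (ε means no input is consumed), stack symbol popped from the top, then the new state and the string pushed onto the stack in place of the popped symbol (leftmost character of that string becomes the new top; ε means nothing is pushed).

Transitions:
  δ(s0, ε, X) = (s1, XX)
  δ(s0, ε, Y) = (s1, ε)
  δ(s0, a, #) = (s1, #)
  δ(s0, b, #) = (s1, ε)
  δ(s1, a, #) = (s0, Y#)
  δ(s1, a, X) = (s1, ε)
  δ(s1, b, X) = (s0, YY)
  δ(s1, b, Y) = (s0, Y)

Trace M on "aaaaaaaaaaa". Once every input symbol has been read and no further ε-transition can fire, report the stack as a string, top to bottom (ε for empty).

#

(s0, aaaaaaaaaaa, #)
  read a, top #: go to s1, push # → (s1, aaaaaaaaaa, #)
  read a, top #: go to s0, push Y# → (s0, aaaaaaaaa, Y#)
  ε-move, top Y: go to s1, push ε → (s1, aaaaaaaaa, #)
  read a, top #: go to s0, push Y# → (s0, aaaaaaaa, Y#)
  ε-move, top Y: go to s1, push ε → (s1, aaaaaaaa, #)
  read a, top #: go to s0, push Y# → (s0, aaaaaaa, Y#)
  ε-move, top Y: go to s1, push ε → (s1, aaaaaaa, #)
  read a, top #: go to s0, push Y# → (s0, aaaaaa, Y#)
  ε-move, top Y: go to s1, push ε → (s1, aaaaaa, #)
  read a, top #: go to s0, push Y# → (s0, aaaaa, Y#)
  ε-move, top Y: go to s1, push ε → (s1, aaaaa, #)
  read a, top #: go to s0, push Y# → (s0, aaaa, Y#)
  ε-move, top Y: go to s1, push ε → (s1, aaaa, #)
  read a, top #: go to s0, push Y# → (s0, aaa, Y#)
  ε-move, top Y: go to s1, push ε → (s1, aaa, #)
  read a, top #: go to s0, push Y# → (s0, aa, Y#)
  ε-move, top Y: go to s1, push ε → (s1, aa, #)
  read a, top #: go to s0, push Y# → (s0, a, Y#)
  ε-move, top Y: go to s1, push ε → (s1, a, #)
  read a, top #: go to s0, push Y# → (s0, ε, Y#)
  ε-move, top Y: go to s1, push ε → (s1, ε, #)
All input consumed in state s1 with stack #.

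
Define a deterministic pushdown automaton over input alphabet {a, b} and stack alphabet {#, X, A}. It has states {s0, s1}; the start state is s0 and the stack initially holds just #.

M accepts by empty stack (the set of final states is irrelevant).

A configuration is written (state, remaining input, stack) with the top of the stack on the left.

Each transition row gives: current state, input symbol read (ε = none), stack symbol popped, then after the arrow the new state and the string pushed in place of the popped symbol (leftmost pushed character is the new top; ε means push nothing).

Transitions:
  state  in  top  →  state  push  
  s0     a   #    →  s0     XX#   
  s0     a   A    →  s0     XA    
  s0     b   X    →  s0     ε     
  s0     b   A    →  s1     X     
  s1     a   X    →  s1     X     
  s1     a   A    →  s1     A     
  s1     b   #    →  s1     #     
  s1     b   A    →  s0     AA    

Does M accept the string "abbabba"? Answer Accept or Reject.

Reject

(s0, abbabba, #)
  read a, top #: go to s0, push XX# → (s0, bbabba, XX#)
  read b, top X: go to s0, push ε → (s0, babba, X#)
  read b, top X: go to s0, push ε → (s0, abba, #)
  read a, top #: go to s0, push XX# → (s0, bba, XX#)
  read b, top X: go to s0, push ε → (s0, ba, X#)
  read b, top X: go to s0, push ε → (s0, a, #)
  read a, top #: go to s0, push XX# → (s0, ε, XX#)
All input consumed; stack is XX#, not empty, and no further ε-move applies.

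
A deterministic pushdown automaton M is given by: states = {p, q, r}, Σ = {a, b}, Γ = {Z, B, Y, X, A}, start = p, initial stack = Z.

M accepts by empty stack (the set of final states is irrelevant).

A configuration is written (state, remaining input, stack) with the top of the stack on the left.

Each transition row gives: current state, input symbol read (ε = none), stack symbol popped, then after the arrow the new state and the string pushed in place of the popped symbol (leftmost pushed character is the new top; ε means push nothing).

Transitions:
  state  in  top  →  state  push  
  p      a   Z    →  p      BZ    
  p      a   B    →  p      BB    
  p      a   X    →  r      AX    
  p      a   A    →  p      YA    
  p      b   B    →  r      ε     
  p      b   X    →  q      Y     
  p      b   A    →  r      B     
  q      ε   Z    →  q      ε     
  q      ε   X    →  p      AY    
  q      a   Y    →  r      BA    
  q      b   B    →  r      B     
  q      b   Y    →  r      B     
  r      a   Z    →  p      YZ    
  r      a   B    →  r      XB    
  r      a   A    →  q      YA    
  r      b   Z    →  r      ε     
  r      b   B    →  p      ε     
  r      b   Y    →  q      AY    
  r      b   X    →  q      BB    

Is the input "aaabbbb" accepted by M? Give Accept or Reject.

(p, aaabbbb, Z) ⊢ (p, aabbbb, BZ) ⊢ (p, abbbb, BBZ) ⊢ (p, bbbb, BBBZ) ⊢ (r, bbb, BBZ) ⊢ (p, bb, BZ) ⊢ (r, b, Z) ⊢ (r, ε, ε)
All input consumed and the stack is empty.

Accept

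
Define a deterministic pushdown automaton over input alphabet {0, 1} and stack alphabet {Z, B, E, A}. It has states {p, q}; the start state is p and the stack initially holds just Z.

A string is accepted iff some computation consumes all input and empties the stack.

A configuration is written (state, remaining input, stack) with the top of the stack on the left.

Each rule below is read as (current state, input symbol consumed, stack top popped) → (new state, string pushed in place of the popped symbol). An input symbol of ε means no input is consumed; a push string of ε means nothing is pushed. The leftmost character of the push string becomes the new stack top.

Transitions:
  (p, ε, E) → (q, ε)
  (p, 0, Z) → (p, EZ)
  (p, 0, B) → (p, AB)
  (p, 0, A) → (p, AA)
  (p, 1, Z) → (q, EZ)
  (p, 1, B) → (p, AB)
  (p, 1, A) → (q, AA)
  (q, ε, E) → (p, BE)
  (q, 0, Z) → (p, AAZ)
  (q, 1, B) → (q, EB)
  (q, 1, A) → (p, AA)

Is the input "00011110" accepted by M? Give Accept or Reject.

(p, 00011110, Z) ⊢ (p, 0011110, EZ) ⊢ (q, 0011110, Z) ⊢ (p, 011110, AAZ) ⊢ (p, 11110, AAAZ) ⊢ (q, 1110, AAAAZ) ⊢ (p, 110, AAAAAZ) ⊢ (q, 10, AAAAAAZ) ⊢ (p, 0, AAAAAAAZ) ⊢ (p, ε, AAAAAAAAZ)
All input consumed; stack is AAAAAAAAZ, not empty, and no further ε-move applies.

Reject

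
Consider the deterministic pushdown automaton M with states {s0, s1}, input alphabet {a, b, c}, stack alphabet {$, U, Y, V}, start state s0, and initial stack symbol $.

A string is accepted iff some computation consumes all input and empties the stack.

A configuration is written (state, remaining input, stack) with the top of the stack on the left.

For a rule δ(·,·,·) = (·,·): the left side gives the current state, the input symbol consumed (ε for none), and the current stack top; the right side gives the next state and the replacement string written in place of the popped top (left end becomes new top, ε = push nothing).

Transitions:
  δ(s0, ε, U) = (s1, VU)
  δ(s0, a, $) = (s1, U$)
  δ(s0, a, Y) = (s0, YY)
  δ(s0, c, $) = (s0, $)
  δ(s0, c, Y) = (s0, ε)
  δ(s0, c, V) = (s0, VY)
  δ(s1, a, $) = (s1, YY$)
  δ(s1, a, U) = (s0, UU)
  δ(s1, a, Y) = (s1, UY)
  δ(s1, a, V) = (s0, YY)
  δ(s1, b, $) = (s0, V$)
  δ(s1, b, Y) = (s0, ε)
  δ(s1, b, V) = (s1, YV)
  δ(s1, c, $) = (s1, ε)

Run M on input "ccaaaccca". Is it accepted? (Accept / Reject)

Reject

(s0, ccaaaccca, $)
  read c, top $: go to s0, push $ → (s0, caaaccca, $)
  read c, top $: go to s0, push $ → (s0, aaaccca, $)
  read a, top $: go to s1, push U$ → (s1, aaccca, U$)
  read a, top U: go to s0, push UU → (s0, accca, UU$)
  ε-move, top U: go to s1, push VU → (s1, accca, VUU$)
  read a, top V: go to s0, push YY → (s0, ccca, YYUU$)
  read c, top Y: go to s0, push ε → (s0, cca, YUU$)
  read c, top Y: go to s0, push ε → (s0, ca, UU$)
  ε-move, top U: go to s1, push VU → (s1, ca, VUU$)
No transition applies at (s1, ca, VUU$); input not fully consumed.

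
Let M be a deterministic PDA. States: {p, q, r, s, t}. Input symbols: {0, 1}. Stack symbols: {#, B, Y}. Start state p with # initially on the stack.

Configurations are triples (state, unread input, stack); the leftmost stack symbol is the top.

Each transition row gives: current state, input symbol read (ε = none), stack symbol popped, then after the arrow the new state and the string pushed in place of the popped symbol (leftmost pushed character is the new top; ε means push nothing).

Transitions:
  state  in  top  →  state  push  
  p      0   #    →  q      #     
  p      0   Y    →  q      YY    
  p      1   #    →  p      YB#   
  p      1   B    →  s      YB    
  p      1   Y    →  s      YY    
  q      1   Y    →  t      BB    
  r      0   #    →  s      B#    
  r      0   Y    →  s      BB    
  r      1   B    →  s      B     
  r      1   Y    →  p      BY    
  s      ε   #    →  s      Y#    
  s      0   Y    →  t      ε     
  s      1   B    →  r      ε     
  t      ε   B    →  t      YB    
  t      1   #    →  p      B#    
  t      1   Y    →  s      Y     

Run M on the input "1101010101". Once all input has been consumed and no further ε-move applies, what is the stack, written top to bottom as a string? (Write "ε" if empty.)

(p, 1101010101, #)
  read 1, top #: go to p, push YB# → (p, 101010101, YB#)
  read 1, top Y: go to s, push YY → (s, 01010101, YYB#)
  read 0, top Y: go to t, push ε → (t, 1010101, YB#)
  read 1, top Y: go to s, push Y → (s, 010101, YB#)
  read 0, top Y: go to t, push ε → (t, 10101, B#)
  ε-move, top B: go to t, push YB → (t, 10101, YB#)
  read 1, top Y: go to s, push Y → (s, 0101, YB#)
  read 0, top Y: go to t, push ε → (t, 101, B#)
  ε-move, top B: go to t, push YB → (t, 101, YB#)
  read 1, top Y: go to s, push Y → (s, 01, YB#)
  read 0, top Y: go to t, push ε → (t, 1, B#)
  ε-move, top B: go to t, push YB → (t, 1, YB#)
  read 1, top Y: go to s, push Y → (s, ε, YB#)
All input consumed in state s with stack YB#.

YB#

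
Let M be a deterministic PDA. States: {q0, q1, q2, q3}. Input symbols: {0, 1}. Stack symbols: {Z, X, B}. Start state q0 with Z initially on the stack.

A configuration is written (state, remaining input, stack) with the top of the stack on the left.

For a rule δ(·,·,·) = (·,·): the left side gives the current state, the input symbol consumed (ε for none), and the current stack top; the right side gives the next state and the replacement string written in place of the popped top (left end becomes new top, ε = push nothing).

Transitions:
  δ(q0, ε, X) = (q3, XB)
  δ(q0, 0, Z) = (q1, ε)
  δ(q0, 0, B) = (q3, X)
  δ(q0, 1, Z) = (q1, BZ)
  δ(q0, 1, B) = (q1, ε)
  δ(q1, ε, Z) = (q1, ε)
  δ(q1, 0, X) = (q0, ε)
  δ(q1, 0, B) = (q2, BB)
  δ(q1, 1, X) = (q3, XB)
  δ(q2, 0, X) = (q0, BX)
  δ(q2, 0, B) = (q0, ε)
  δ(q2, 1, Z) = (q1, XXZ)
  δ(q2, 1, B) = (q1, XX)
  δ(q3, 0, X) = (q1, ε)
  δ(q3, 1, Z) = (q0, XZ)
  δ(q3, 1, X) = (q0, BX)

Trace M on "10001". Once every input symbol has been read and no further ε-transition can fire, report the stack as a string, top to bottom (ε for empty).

(q0, 10001, Z)
  read 1, top Z: go to q1, push BZ → (q1, 0001, BZ)
  read 0, top B: go to q2, push BB → (q2, 001, BBZ)
  read 0, top B: go to q0, push ε → (q0, 01, BZ)
  read 0, top B: go to q3, push X → (q3, 1, XZ)
  read 1, top X: go to q0, push BX → (q0, ε, BXZ)
All input consumed in state q0 with stack BXZ.

BXZ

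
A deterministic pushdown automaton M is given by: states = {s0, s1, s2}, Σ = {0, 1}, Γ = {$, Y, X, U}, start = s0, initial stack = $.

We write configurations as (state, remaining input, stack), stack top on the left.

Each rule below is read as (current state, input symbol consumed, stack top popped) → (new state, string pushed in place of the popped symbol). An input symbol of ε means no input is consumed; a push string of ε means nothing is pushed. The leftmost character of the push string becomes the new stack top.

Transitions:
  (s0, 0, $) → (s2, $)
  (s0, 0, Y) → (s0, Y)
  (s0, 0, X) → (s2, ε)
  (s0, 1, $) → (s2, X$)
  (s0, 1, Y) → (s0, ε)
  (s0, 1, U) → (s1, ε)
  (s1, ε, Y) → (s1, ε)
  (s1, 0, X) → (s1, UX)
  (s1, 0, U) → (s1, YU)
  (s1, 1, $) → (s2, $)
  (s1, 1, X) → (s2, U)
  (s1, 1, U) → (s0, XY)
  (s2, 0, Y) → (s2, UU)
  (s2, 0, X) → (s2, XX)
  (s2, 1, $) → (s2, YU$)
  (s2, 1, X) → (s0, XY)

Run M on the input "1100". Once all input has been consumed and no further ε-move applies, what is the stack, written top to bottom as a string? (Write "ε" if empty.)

(s0, 1100, $)
  read 1, top $: go to s2, push X$ → (s2, 100, X$)
  read 1, top X: go to s0, push XY → (s0, 00, XY$)
  read 0, top X: go to s2, push ε → (s2, 0, Y$)
  read 0, top Y: go to s2, push UU → (s2, ε, UU$)
All input consumed in state s2 with stack UU$.

UU$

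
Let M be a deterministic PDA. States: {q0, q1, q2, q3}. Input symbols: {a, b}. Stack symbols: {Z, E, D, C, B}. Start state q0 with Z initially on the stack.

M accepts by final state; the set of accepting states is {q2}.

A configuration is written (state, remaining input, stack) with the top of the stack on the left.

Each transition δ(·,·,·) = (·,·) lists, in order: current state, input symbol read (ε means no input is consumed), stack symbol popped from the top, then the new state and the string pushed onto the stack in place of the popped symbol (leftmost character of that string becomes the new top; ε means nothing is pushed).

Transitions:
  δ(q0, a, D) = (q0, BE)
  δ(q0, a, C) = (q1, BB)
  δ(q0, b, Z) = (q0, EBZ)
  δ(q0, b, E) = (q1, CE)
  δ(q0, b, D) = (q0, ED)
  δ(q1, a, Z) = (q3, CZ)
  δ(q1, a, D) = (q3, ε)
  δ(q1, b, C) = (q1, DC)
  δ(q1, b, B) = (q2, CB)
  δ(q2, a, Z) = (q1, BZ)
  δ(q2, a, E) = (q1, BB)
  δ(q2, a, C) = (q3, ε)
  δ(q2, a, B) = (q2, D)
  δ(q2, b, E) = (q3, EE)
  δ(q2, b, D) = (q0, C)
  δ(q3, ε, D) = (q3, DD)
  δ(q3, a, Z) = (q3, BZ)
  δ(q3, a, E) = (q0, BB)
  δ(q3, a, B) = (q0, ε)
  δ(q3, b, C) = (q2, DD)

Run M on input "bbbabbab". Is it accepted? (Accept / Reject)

Accept

(q0, bbbabbab, Z)
  read b, top Z: go to q0, push EBZ → (q0, bbabbab, EBZ)
  read b, top E: go to q1, push CE → (q1, babbab, CEBZ)
  read b, top C: go to q1, push DC → (q1, abbab, DCEBZ)
  read a, top D: go to q3, push ε → (q3, bbab, CEBZ)
  read b, top C: go to q2, push DD → (q2, bab, DDEBZ)
  read b, top D: go to q0, push C → (q0, ab, CDEBZ)
  read a, top C: go to q1, push BB → (q1, b, BBDEBZ)
  read b, top B: go to q2, push CB → (q2, ε, CBBDEBZ)
All input consumed; state q2 ∈ F.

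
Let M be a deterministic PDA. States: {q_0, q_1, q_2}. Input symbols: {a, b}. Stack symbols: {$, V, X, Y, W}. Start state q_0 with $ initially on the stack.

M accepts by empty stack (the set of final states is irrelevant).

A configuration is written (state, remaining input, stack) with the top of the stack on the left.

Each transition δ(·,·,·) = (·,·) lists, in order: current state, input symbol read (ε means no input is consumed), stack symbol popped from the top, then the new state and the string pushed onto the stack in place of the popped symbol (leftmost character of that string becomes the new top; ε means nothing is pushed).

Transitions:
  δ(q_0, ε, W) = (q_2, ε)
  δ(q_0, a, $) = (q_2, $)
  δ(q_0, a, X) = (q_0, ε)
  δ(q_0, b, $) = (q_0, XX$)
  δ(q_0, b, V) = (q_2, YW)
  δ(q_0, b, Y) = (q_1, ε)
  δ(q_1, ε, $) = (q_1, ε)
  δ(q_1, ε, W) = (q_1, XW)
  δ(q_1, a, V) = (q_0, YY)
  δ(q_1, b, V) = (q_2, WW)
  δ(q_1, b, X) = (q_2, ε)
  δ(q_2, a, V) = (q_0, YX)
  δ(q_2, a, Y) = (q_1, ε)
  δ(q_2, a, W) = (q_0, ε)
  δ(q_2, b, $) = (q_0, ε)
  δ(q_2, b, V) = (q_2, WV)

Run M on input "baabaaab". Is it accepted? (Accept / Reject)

(q_0, baabaaab, $)
  read b, top $: go to q_0, push XX$ → (q_0, aabaaab, XX$)
  read a, top X: go to q_0, push ε → (q_0, abaaab, X$)
  read a, top X: go to q_0, push ε → (q_0, baaab, $)
  read b, top $: go to q_0, push XX$ → (q_0, aaab, XX$)
  read a, top X: go to q_0, push ε → (q_0, aab, X$)
  read a, top X: go to q_0, push ε → (q_0, ab, $)
  read a, top $: go to q_2, push $ → (q_2, b, $)
  read b, top $: go to q_0, push ε → (q_0, ε, ε)
All input consumed and the stack is empty.

Accept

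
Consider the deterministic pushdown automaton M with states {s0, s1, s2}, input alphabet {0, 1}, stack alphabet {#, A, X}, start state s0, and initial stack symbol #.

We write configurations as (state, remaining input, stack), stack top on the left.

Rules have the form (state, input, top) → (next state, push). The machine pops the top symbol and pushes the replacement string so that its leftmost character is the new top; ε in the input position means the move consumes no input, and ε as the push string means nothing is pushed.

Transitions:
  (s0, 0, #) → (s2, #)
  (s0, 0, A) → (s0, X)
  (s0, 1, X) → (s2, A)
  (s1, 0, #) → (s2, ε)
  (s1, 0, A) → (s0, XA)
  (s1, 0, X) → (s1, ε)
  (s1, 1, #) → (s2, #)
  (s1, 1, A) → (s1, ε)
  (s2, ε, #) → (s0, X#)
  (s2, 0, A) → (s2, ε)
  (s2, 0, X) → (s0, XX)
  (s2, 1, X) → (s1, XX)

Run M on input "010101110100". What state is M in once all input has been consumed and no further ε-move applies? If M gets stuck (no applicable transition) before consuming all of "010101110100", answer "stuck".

(s0, 010101110100, #)
  read 0, top #: go to s2, push # → (s2, 10101110100, #)
  ε-move, top #: go to s0, push X# → (s0, 10101110100, X#)
  read 1, top X: go to s2, push A → (s2, 0101110100, A#)
  read 0, top A: go to s2, push ε → (s2, 101110100, #)
  ε-move, top #: go to s0, push X# → (s0, 101110100, X#)
  read 1, top X: go to s2, push A → (s2, 01110100, A#)
  read 0, top A: go to s2, push ε → (s2, 1110100, #)
  ε-move, top #: go to s0, push X# → (s0, 1110100, X#)
  read 1, top X: go to s2, push A → (s2, 110100, A#)
No transition for (s2, 1, top A); M blocks with input 110100 remaining.

stuck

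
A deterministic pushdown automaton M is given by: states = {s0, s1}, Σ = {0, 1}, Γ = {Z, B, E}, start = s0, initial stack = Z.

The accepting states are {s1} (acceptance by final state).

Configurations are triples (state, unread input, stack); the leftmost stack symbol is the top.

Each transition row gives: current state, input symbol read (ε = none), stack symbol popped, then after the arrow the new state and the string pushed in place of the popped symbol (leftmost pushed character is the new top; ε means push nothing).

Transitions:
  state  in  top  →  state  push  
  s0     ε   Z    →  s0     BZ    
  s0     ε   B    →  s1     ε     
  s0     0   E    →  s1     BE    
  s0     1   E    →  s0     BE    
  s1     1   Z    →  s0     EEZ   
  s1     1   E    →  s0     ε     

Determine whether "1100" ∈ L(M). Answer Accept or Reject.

Reject

(s0, 1100, Z) ⊢ (s0, 1100, BZ) ⊢ (s1, 1100, Z) ⊢ (s0, 100, EEZ) ⊢ (s0, 00, BEEZ) ⊢ (s1, 00, EEZ)
No transition applies at (s1, 00, EEZ); input not fully consumed.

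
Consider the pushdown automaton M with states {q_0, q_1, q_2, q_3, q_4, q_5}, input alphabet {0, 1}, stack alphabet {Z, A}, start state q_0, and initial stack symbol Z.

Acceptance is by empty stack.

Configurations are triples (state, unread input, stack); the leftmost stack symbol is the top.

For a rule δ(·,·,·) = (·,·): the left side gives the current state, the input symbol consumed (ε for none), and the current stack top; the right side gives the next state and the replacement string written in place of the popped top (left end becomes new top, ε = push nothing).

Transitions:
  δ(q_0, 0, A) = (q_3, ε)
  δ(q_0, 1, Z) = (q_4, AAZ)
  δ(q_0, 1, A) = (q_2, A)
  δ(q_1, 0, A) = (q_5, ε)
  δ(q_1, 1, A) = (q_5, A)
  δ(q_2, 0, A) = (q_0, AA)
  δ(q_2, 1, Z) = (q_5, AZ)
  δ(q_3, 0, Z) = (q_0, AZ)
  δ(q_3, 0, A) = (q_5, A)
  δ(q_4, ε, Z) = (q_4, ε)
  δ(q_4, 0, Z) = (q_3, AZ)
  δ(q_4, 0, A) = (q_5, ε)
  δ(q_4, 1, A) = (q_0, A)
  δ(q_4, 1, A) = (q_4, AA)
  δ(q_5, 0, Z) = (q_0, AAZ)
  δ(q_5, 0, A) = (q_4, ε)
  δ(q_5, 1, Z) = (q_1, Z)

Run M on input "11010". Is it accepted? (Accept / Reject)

No computation consumes all input and empties the stack.

Reject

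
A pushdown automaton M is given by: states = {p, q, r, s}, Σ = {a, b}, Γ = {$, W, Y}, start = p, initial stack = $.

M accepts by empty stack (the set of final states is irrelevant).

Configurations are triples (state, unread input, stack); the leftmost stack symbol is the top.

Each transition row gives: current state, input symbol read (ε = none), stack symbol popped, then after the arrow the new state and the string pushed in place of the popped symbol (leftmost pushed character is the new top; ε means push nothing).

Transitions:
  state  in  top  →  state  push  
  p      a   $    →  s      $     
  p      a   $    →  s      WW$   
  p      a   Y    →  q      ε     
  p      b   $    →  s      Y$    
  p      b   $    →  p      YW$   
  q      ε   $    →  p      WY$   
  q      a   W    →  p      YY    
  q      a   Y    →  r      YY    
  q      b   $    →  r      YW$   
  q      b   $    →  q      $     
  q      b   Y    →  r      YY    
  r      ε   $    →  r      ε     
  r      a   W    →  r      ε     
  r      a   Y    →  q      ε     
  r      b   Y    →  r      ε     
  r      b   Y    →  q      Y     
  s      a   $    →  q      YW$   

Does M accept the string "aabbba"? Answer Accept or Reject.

One accepting computation: (p, aabbba, $) ⊢ (s, abbba, $) ⊢ (q, bbba, YW$) ⊢ (r, bba, YYW$) ⊢ (r, ba, YW$) ⊢ (r, a, W$) ⊢ (r, ε, $) ⊢ (r, ε, ε)
All input consumed and the stack is empty.

Accept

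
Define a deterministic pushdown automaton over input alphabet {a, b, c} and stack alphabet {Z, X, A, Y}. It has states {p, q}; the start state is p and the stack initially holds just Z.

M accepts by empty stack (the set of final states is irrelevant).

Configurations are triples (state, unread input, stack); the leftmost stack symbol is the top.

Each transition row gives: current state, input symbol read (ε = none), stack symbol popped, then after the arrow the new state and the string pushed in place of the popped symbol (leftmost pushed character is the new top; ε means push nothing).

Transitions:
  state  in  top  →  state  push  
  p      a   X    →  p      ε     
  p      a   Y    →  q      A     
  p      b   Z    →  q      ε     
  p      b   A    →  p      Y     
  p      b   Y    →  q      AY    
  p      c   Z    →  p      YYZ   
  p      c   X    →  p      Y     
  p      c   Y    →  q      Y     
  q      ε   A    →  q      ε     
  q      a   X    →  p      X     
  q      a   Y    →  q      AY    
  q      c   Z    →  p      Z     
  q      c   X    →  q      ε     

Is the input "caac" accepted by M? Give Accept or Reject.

(p, caac, Z)
  read c, top Z: go to p, push YYZ → (p, aac, YYZ)
  read a, top Y: go to q, push A → (q, ac, AYZ)
  ε-move, top A: go to q, push ε → (q, ac, YZ)
  read a, top Y: go to q, push AY → (q, c, AYZ)
  ε-move, top A: go to q, push ε → (q, c, YZ)
No transition applies at (q, c, YZ); input not fully consumed.

Reject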